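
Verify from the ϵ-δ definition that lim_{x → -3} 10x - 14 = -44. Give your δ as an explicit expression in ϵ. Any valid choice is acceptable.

Let ϵ > 0. We need δ > 0 so that 0 < |x + 3| < δ implies |(10x - 14) + 44| < ϵ.
|(10x - 14) + 44| = |10x + 30| = 10|x + 3|.
So 10|x + 3| < ϵ exactly when |x + 3| < ϵ/10.
Choosing δ = ϵ/10 gives |(10x - 14) + 44| = 10|x + 3| < ϵ whenever |x + 3| < δ.

δ = ϵ/10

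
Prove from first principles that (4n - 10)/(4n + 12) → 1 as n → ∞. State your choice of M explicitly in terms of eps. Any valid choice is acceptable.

Suppose eps > 0. For n ≥ 1, |(4n - 10)/(4n + 12) − 1| = |-88|/(4(4n + 12)) = 88/(4(4n + 12)).
Since 4n + 12 ≥ 4n for n ≥ 1, this is ≤ 88/(4·4n) = (11/2)/n.
So |(4n - 10)/(4n + 12) − 1| < eps whenever n > (11/2)/eps.
Take M = (11/2)/eps. If n > M then |(4n - 10)/(4n + 12) − 1| ≤ (11/2)/n < eps.

M = (11/2)/eps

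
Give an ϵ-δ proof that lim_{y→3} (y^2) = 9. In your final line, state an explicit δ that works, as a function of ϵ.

δ = min(1, ϵ/7)

Let ϵ > 0. We seek δ > 0 with 0 < |y − 3| < δ ⇒ |y^2 − 9| < ϵ.
Factor: y^2 − 9 = (y − 3)(y + 3), so |y^2 − 9| = |y − 3|·|y + 3|.
Impose δ ≤ 1 so that |y| < 4; then |y + 3| ≤ 7.
Hence |y^2 − 9| ≤ 7|y − 3|, which is < ϵ once |y − 3| < ϵ/7.
Take δ = min(1, ϵ/7). If 0 < |y − 3| < δ then both bounds hold and |y^2 − 9| ≤ 7|y − 3| < 7·(ϵ/7) = ϵ.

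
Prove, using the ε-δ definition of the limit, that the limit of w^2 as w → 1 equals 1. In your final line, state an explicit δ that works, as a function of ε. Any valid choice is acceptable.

Fix ε > 0. We seek δ > 0 with 0 < |w − 1| < δ ⇒ |w^2 − 1| < ε.
Factor: w^2 − 1 = (w − 1)(w + 1), so |w^2 − 1| = |w − 1|·|w + 1|.
Restrict δ ≤ 2. Then |w − 1| < 2 gives |w| < 3, so by the triangle inequality |w + 1| ≤ 3 + 1 = 4.
Hence |w^2 − 1| ≤ 4|w − 1|, which is < ε once |w − 1| < ε/4.
Take δ = min(2, ε/4). If 0 < |w − 1| < δ then both bounds hold and |w^2 − 1| ≤ 4|w − 1| < 4·(ε/4) = ε.

δ = min(2, ε/4)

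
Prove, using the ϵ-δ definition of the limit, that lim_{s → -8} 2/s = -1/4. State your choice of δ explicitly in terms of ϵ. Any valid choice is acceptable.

Suppose ϵ > 0. We seek δ > 0 such that 0 < |s + 8| < δ implies |2/s + 1/4| < ϵ.
|2/s + 1/4| = 2·|-8 − s|/(8·|s|) = 2|s + 8|/(8|s|).
Restrict δ ≤ 4. Then |s + 8| < 4 gives |s| > 4, so 8|s| > 32.
Then |2/s + 1/4| < 2|s + 8|/32, which is < ϵ when |s + 8| < 16ϵ.
Take δ = min(4, 16ϵ). Then 0 < |s + 8| < δ gives both |s + 8| < 4 and |s + 8| < 16ϵ, so |2/s + 1/4| < ϵ.

δ = min(4, 16ϵ)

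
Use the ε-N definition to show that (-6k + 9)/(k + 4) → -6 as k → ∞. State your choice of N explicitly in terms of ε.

Let ε > 0. For k ≥ 1, |(-6k + 9)/(k + 4) + 6| = |33|/((k + 4)) = 33/((k + 4)).
Since k + 4 ≥ k for k ≥ 1, this is ≤ 33/(k) = 33/k.
So |(-6k + 9)/(k + 4) + 6| < ε whenever k > 33/ε.
Take N = 33/ε. If k > N then |(-6k + 9)/(k + 4) + 6| ≤ 33/k < ε.

N = 33/ε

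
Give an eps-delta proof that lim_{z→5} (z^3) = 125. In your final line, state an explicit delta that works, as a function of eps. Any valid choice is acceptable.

delta = min(2, eps/109)

Suppose eps > 0. We seek delta > 0 with 0 < |z − 5| < delta ⇒ |z^3 − 125| < eps.
Factor: z^3 − 125 = (z − 5)(z^2 + 5z + 25), so |z^3 − 125| = |z − 5|·|z^2 + 5z + 25|.
Restrict delta ≤ 2. Then |z − 5| < 2 gives |z| < 7, so by the triangle inequality |z^2 + 5z + 25| ≤ 7^2 + 5·7 + 25 = 109.
Hence |z^3 − 125| ≤ 109|z − 5|, which is < eps once |z − 5| < eps/109.
Take delta = min(2, eps/109). If 0 < |z − 5| < delta then both bounds hold and |z^3 − 125| ≤ 109|z − 5| < 109·(eps/109) = eps.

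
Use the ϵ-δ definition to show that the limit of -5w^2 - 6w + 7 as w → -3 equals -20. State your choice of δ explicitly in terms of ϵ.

Let ϵ > 0. We want δ > 0 such that 0 < |w + 3| < δ implies |(-5w^2 - 6w + 7) + 20| < ϵ.
(-5w^2 - 6w + 7) + 20 = -5w^2 - 6w + 27 = (w + 3)(-5w + 9).
So |(-5w^2 - 6w + 7) + 20| = |w + 3|·|-5w + 9|.
Require δ ≤ 2. Then |w + 3| < 2 gives |w| < 5, and by the triangle inequality |-5w + 9| ≤ 5·5 + 9 = 34.
Hence |(-5w^2 - 6w + 7) + 20| ≤ 34|w + 3| < ϵ provided |w + 3| < ϵ/34.
Take δ = min(2, ϵ/34). Then 0 < |w + 3| < δ gives both |w + 3| < 2 and |w + 3| < ϵ/34, so |(-5w^2 - 6w + 7) + 20| < ϵ.

δ = min(2, ϵ/34)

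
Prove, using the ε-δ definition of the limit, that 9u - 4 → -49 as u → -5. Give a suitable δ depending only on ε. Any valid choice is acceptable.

δ = ε/9

Suppose ε > 0. We need δ > 0 so that 0 < |u + 5| < δ implies |(9u - 4) + 49| < ε.
Since (9u - 4) + 49 = 9(u + 5), we have |(9u - 4) + 49| = 9|u + 5|.
Thus it suffices that |u + 5| < ε/9.
Choosing δ = ε/9 gives |(9u - 4) + 49| = 9|u + 5| < ε whenever |u + 5| < δ.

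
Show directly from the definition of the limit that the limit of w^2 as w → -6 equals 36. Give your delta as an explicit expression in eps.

delta = min(1, eps/13)

Let eps > 0 be given. We seek delta > 0 with 0 < |w + 6| < delta ⇒ |w^2 − 36| < eps.
Factor: w^2 − 36 = (w + 6)(w - 6), so |w^2 − 36| = |w + 6|·|w - 6|.
Restrict delta ≤ 1. Then |w + 6| < 1 gives |w| < 7, so by the triangle inequality |w - 6| ≤ 7 + 6 = 13.
Hence |w^2 − 36| ≤ 13|w + 6|, which is < eps once |w + 6| < eps/13.
Take delta = min(1, eps/13). If 0 < |w + 6| < delta then both bounds hold and |w^2 − 36| ≤ 13|w + 6| < 13·(eps/13) = eps.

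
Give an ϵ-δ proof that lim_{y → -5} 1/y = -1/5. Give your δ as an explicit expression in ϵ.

δ = min(5/2, (25/2)ϵ)

Let ϵ > 0. We seek δ > 0 such that 0 < |y + 5| < δ implies |1/y + 1/5| < ϵ.
|1/y + 1/5| = |-5 − y|/(5·|y|) = |y + 5|/(5|y|).
Restrict δ ≤ 5/2. Then |y + 5| < 5/2 gives |y| > 5/2, so 5|y| > 25/2.
Then |1/y + 1/5| < |y + 5|/(25/2), which is < ϵ when |y + 5| < (25/2)ϵ.
Take δ = min(5/2, (25/2)ϵ). Then 0 < |y + 5| < δ gives both |y + 5| < 5/2 and |y + 5| < (25/2)ϵ, so |1/y + 1/5| < ϵ.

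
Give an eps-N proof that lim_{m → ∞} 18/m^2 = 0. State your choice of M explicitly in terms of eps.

Suppose eps > 0. For m ≥ 1, |18/m^2 − 0| = 18/m^2.
18/m^2 < eps ⇔ m^2 > 18/eps ⇔ m > (18/eps)^{1/2}.
Take M = (18/eps)^{1/2}. Then m > M implies 18/m^2 < eps.

M = (18/eps)^{1/2}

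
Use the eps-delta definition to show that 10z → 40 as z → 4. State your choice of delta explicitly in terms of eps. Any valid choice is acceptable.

delta = eps/10

Fix eps > 0. We need delta > 0 so that 0 < |z − 4| < delta implies |(10z) − 40| < eps.
Since (10z) − 40 = 10(z − 4), we have |(10z) − 40| = 10|z − 4|.
So 10|z − 4| < eps exactly when |z − 4| < eps/10.
Choosing delta = eps/10 gives |(10z) − 40| = 10|z − 4| < eps whenever |z − 4| < delta.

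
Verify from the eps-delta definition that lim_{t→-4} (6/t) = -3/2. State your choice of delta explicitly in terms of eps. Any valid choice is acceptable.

delta = min(2, (4/3)eps)

Fix eps > 0. We seek delta > 0 such that 0 < |t + 4| < delta implies |6/t + 3/2| < eps.
|6/t + 3/2| = 6·|-4 − t|/(4·|t|) = 6|t + 4|/(4|t|).
Require delta ≤ 2 so that |t| > 4 − 2 = 2, hence 4|t| > 8.
Then |6/t + 3/2| < 6|t + 4|/8, which is < eps when |t + 4| < (4/3)eps.
Take delta = min(2, (4/3)eps). Then 0 < |t + 4| < delta gives both |t + 4| < 2 and |t + 4| < (4/3)eps, so |6/t + 3/2| < eps.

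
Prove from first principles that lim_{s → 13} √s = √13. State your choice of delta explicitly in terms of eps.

Suppose eps > 0. We want delta > 0 such that 0 < |s − 13| < delta implies |√s − √13| < eps.
Multiplying by the conjugate, |√s − √13| = |s − 13|/(√s + √13).
Restrict delta ≤ 13 so that |s − 13| < 13 forces s > 0, and then √s + √13 > √13.
Hence |√s − √13| < |s − 13|/√13, which is < eps once |s − 13| < √13·eps.
Take delta = min(13, √13·eps). If 0 < |s − 13| < delta then s > 0 and |√s − √13| < |s − 13|/√13 < eps.

delta = min(13, √13·eps)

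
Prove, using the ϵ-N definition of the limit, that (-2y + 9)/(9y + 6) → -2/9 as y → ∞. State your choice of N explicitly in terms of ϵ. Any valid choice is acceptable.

N = (31/27)/ϵ

Fix ϵ > 0. We seek N > 0 such that y > N implies |(-2y + 9)/(9y + 6) + 2/9| < ϵ.
(-2y + 9)/(9y + 6) + 2/9 = (9(-2y + 9) − (-2)(9y + 6)) / (9(9y + 6)) = 93/(9(9y + 6)).
For y > 0 we have 9y + 6 > 9y, so |(-2y + 9)/(9y + 6) + 2/9| = 93/(9(9y + 6)) < 93/(9·9y) = (31/27)/y.
Thus |(-2y + 9)/(9y + 6) + 2/9| < ϵ whenever y > (31/27)/ϵ.
Take N = (31/27)/ϵ. If y > N then |(-2y + 9)/(9y + 6) + 2/9| < (31/27)/y < ϵ.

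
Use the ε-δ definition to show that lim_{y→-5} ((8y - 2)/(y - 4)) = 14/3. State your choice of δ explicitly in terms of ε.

δ = min(9/2, (27/20)ε)

Fix ε > 0. We want δ > 0 with 0 < |y + 5| < δ ⇒ |(8y - 2)/(y - 4) − (14/3)| < ε.
Combining over a common denominator, (8y - 2)/(y - 4) − (14/3) = [(8y - 2)·(-9) − (-42)·(y - 4)] / [(-9)·(y - 4)] = -30(y + 5) / ((-9)(y - 4)).
So |(8y - 2)/(y - 4) − (14/3)| = 30|y + 5| / (9·|y − 4|).
Restrict δ ≤ 9/2. Then |y + 5| < 9/2 gives |y − 4| = |(y + 5) + (-9)| ≥ 9 − 9/2 = 9/2.
Hence |(8y - 2)/(y - 4) − (14/3)| < 30|y + 5|/(9·(9/2)) = (20/27)|y + 5|, which is < ε once |y + 5| < (27/20)ε.
Take δ = min(9/2, (27/20)ε). Then 0 < |y + 5| < δ forces both bounds, so |(8y - 2)/(y - 4) − (14/3)| < ε.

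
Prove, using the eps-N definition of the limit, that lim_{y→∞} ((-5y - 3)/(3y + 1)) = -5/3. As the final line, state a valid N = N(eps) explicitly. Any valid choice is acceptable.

N = (4/9)/eps

Let eps > 0 be given. We seek N > 0 such that y > N implies |(-5y - 3)/(3y + 1) + 5/3| < eps.
(-5y - 3)/(3y + 1) + 5/3 = (3(-5y - 3) − (-5)(3y + 1)) / (3(3y + 1)) = -4/(3(3y + 1)).
For y > 0 we have 3y + 1 > 3y, so |(-5y - 3)/(3y + 1) + 5/3| = 4/(3(3y + 1)) < 4/(3·3y) = (4/9)/y.
Thus |(-5y - 3)/(3y + 1) + 5/3| < eps whenever y > (4/9)/eps.
Take N = (4/9)/eps. If y > N then |(-5y - 3)/(3y + 1) + 5/3| < (4/9)/y < eps.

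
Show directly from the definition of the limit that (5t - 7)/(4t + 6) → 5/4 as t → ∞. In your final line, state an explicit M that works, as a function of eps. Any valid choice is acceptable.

M = (29/8)/eps

Fix eps > 0. We seek M > 0 such that t > M implies |(5t - 7)/(4t + 6) − (5/4)| < eps.
(5t - 7)/(4t + 6) − (5/4) = (4(5t - 7) − 5(4t + 6)) / (4(4t + 6)) = -58/(4(4t + 6)).
For t > 0 we have 4t + 6 > 4t, so |(5t - 7)/(4t + 6) − (5/4)| = 58/(4(4t + 6)) < 58/(4·4t) = (29/8)/t.
Thus |(5t - 7)/(4t + 6) − (5/4)| < eps whenever t > (29/8)/eps.
Take M = (29/8)/eps. If t > M then |(5t - 7)/(4t + 6) − (5/4)| < (29/8)/t < eps.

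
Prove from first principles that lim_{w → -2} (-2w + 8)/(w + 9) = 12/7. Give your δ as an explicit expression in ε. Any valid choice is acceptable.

δ = min(7/2, (49/52)ε)

Fix ε > 0. We want δ > 0 with 0 < |w + 2| < δ ⇒ |(-2w + 8)/(w + 9) − (12/7)| < ε.
Combining over a common denominator, (-2w + 8)/(w + 9) − (12/7) = [(-2w + 8)·7 − 12·(w + 9)] / [7·(w + 9)] = -26(w + 2) / (7(w + 9)).
So |(-2w + 8)/(w + 9) − (12/7)| = 26|w + 2| / (7·|w + 9|).
Require δ ≤ 7/2, so |w + 9| ≥ |7| − |w + 2| > 7 − 7/2 = 7/2.
Hence |(-2w + 8)/(w + 9) − (12/7)| < 26|w + 2|/(7·(7/2)) = (52/49)|w + 2|, which is < ε once |w + 2| < (49/52)ε.
Take δ = min(7/2, (49/52)ε). Then 0 < |w + 2| < δ forces both bounds, so |(-2w + 8)/(w + 9) − (12/7)| < ε.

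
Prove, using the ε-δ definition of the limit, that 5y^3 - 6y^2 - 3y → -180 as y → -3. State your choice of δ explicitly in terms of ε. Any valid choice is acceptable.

δ = min(1, ε/224)

Let ε > 0 be given. We want δ > 0 such that 0 < |y + 3| < δ implies |(5y^3 - 6y^2 - 3y) + 180| < ε.
(5y^3 - 6y^2 - 3y) + 180 = 5y^3 - 6y^2 - 3y + 180 = (y + 3)(5y^2 - 21y + 60).
So |(5y^3 - 6y^2 - 3y) + 180| = |y + 3|·|5y^2 - 21y + 60|.
Assume first that |y + 3| < 1, so |y| < 4. Then |5y^2 - 21y + 60| ≤ 5·4^2 + 21·4 + 60 = 224.
Hence |(5y^3 - 6y^2 - 3y) + 180| ≤ 224|y + 3| < ε provided |y + 3| < ε/224.
Take δ = min(1, ε/224). Then 0 < |y + 3| < δ gives both |y + 3| < 1 and |y + 3| < ε/224, so |(5y^3 - 6y^2 - 3y) + 180| < ε.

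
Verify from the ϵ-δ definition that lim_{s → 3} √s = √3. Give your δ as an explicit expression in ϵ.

δ = min(3, √3·ϵ)

Let ϵ > 0. We want δ > 0 such that 0 < |s − 3| < δ implies |√s − √3| < ϵ.
Multiplying by the conjugate, |√s − √3| = |s − 3|/(√s + √3).
Restrict δ ≤ 3 so that |s − 3| < 3 forces s > 0, and then √s + √3 > √3.
Hence |√s − √3| < |s − 3|/√3, which is < ϵ once |s − 3| < √3·ϵ.
Take δ = min(3, √3·ϵ). If 0 < |s − 3| < δ then s > 0 and |√s − √3| < |s − 3|/√3 < ϵ.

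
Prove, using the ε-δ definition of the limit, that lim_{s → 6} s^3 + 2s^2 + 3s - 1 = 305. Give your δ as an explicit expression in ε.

δ = min(1, ε/156)

Let ε > 0. We want δ > 0 such that 0 < |s − 6| < δ implies |(s^3 + 2s^2 + 3s - 1) − 305| < ε.
(s^3 + 2s^2 + 3s - 1) − 305 = s^3 + 2s^2 + 3s - 306 = (s − 6)(s^2 + 8s + 51).
So |(s^3 + 2s^2 + 3s - 1) − 305| = |s − 6|·|s^2 + 8s + 51|.
Require δ ≤ 1. Then |s − 6| < 1 gives |s| < 7, and by the triangle inequality |s^2 + 8s + 51| ≤ 7^2 + 8·7 + 51 = 156.
Hence |(s^3 + 2s^2 + 3s - 1) − 305| ≤ 156|s − 6| < ε provided |s − 6| < ε/156.
Take δ = min(1, ε/156). Then 0 < |s − 6| < δ gives both |s − 6| < 1 and |s − 6| < ε/156, so |(s^3 + 2s^2 + 3s - 1) − 305| < ε.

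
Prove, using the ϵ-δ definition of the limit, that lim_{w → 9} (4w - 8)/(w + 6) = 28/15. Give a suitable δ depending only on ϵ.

Suppose ϵ > 0. We want δ > 0 with 0 < |w − 9| < δ ⇒ |(4w - 8)/(w + 6) − (28/15)| < ϵ.
Combining over a common denominator, (4w - 8)/(w + 6) − (28/15) = [(4w - 8)·15 − 28·(w + 6)] / [15·(w + 6)] = 32(w − 9) / (15(w + 6)).
So |(4w - 8)/(w + 6) − (28/15)| = 32|w − 9| / (15·|w + 6|).
Restrict δ ≤ 15/2. Then |w − 9| < 15/2 gives |w + 6| = |(w − 9) + 15| ≥ 15 − 15/2 = 15/2.
Hence |(4w - 8)/(w + 6) − (28/15)| < 32|w − 9|/(15·(15/2)) = (64/225)|w − 9|, which is < ϵ once |w − 9| < (225/64)ϵ.
Take δ = min(15/2, (225/64)ϵ). Then 0 < |w − 9| < δ forces both bounds, so |(4w - 8)/(w + 6) − (28/15)| < ϵ.

δ = min(15/2, (225/64)ϵ)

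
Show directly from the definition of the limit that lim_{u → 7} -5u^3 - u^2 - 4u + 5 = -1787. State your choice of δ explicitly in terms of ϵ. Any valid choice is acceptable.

Fix ϵ > 0. We want δ > 0 such that 0 < |u − 7| < δ implies |(-5u^3 - u^2 - 4u + 5) + 1787| < ϵ.
(-5u^3 - u^2 - 4u + 5) + 1787 = -5u^3 - u^2 - 4u + 1792 = (u − 7)(-5u^2 - 36u - 256).
So |(-5u^3 - u^2 - 4u + 5) + 1787| = |u − 7|·|-5u^2 - 36u - 256|.
Require δ ≤ 1. Then |u − 7| < 1 gives |u| < 8, and by the triangle inequality |-5u^2 - 36u - 256| ≤ 5·8^2 + 36·8 + 256 = 864.
Hence |(-5u^3 - u^2 - 4u + 5) + 1787| ≤ 864|u − 7| < ϵ provided |u − 7| < ϵ/864.
Take δ = min(1, ϵ/864). Then 0 < |u − 7| < δ gives both |u − 7| < 1 and |u − 7| < ϵ/864, so |(-5u^3 - u^2 - 4u + 5) + 1787| < ϵ.

δ = min(1, ϵ/864)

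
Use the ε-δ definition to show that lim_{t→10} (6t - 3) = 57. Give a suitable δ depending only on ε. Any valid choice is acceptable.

δ = ε/6

Fix ε > 0. We need δ > 0 so that 0 < |t − 10| < δ implies |(6t - 3) − 57| < ε.
Since (6t - 3) − 57 = 6(t − 10), we have |(6t - 3) − 57| = 6|t − 10|.
Thus it suffices that |t − 10| < ε/6.
Take δ = ε/6. If 0 < |t − 10| < δ then |(6t - 3) − 57| = 6|t − 10| < 6·(ε/6) = ε.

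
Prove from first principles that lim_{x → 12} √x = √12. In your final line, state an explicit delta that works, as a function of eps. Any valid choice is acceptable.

delta = min(12, √12·eps)

Let eps > 0 be given. We want delta > 0 such that 0 < |x − 12| < delta implies |√x − √12| < eps.
Rationalise: √x − √12 = (x − 12)/(√x + √12), so |√x − √12| = |x − 12|/(√x + √12).
Restrict delta ≤ 12 so that |x − 12| < 12 forces x > 0, and then √x + √12 > √12.
Hence |√x − √12| < |x − 12|/√12, which is < eps once |x − 12| < √12·eps.
Take delta = min(12, √12·eps). If 0 < |x − 12| < delta then x > 0 and |√x − √12| < |x − 12|/√12 < eps.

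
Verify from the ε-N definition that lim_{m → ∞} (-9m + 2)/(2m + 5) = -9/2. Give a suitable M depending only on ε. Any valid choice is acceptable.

Suppose ε > 0. For m ≥ 1, |(-9m + 2)/(2m + 5) + 9/2| = |49|/(2(2m + 5)) = 49/(2(2m + 5)).
Since 2m + 5 ≥ 2m for m ≥ 1, this is ≤ 49/(2·2m) = (49/4)/m.
So |(-9m + 2)/(2m + 5) + 9/2| < ε whenever m > (49/4)/ε.
Take M = (49/4)/ε. If m > M then |(-9m + 2)/(2m + 5) + 9/2| ≤ (49/4)/m < ε.

M = (49/4)/ε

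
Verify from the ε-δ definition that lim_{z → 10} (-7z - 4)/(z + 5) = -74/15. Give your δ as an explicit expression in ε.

δ = min(15/2, (225/62)ε)

Suppose ε > 0. We want δ > 0 with 0 < |z − 10| < δ ⇒ |(-7z - 4)/(z + 5) + 74/15| < ε.
Combining over a common denominator, (-7z - 4)/(z + 5) + 74/15 = [(-7z - 4)·15 − (-74)·(z + 5)] / [15·(z + 5)] = -31(z − 10) / (15(z + 5)).
So |(-7z - 4)/(z + 5) + 74/15| = 31|z − 10| / (15·|z + 5|).
Require δ ≤ 15/2, so |z + 5| ≥ |15| − |z − 10| > 15 − 15/2 = 15/2.
Hence |(-7z - 4)/(z + 5) + 74/15| < 31|z − 10|/(15·(15/2)) = (62/225)|z − 10|, which is < ε once |z − 10| < (225/62)ε.
Take δ = min(15/2, (225/62)ε). Then 0 < |z − 10| < δ forces both bounds, so |(-7z - 4)/(z + 5) + 74/15| < ε.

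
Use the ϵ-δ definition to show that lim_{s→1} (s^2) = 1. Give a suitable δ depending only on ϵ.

Let ϵ > 0 be given. We seek δ > 0 with 0 < |s − 1| < δ ⇒ |s^2 − 1| < ϵ.
Factor: s^2 − 1 = (s − 1)(s + 1), so |s^2 − 1| = |s − 1|·|s + 1|.
Restrict δ ≤ 1. Then |s − 1| < 1 gives |s| < 2, so by the triangle inequality |s + 1| ≤ 2 + 1 = 3.
Hence |s^2 − 1| ≤ 3|s − 1|, which is < ϵ once |s − 1| < ϵ/3.
Take δ = min(1, ϵ/3). If 0 < |s − 1| < δ then both bounds hold and |s^2 − 1| ≤ 3|s − 1| < 3·(ϵ/3) = ϵ.

δ = min(1, ϵ/3)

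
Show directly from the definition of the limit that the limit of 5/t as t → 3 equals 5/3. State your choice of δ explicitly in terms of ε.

δ = min(3/2, (9/10)ε)

Let ε > 0. We seek δ > 0 such that 0 < |t − 3| < δ implies |5/t − (5/3)| < ε.
|5/t − (5/3)| = 5·|3 − t|/(3·|t|) = 5|t − 3|/(3|t|).
Require δ ≤ 3/2 so that |t| > 3 − 3/2 = 3/2, hence 3|t| > 9/2.
Then |5/t − (5/3)| < 5|t − 3|/(9/2), which is < ε when |t − 3| < (9/10)ε.
Take δ = min(3/2, (9/10)ε). Then 0 < |t − 3| < δ gives both |t − 3| < 3/2 and |t − 3| < (9/10)ε, so |5/t − (5/3)| < ε.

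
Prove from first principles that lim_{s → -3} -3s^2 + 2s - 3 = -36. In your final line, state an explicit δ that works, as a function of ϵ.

δ = min(1, ϵ/23)

Let ϵ > 0. We want δ > 0 such that 0 < |s + 3| < δ implies |(-3s^2 + 2s - 3) + 36| < ϵ.
(-3s^2 + 2s - 3) + 36 = -3s^2 + 2s + 33 = (s + 3)(-3s + 11).
So |(-3s^2 + 2s - 3) + 36| = |s + 3|·|-3s + 11|.
Require δ ≤ 1. Then |s + 3| < 1 gives |s| < 4, and by the triangle inequality |-3s + 11| ≤ 3·4 + 11 = 23.
Hence |(-3s^2 + 2s - 3) + 36| ≤ 23|s + 3| < ϵ provided |s + 3| < ϵ/23.
Choosing δ = min(1, ϵ/23) ensures both conditions, hence |(-3s^2 + 2s - 3) + 36| < ϵ.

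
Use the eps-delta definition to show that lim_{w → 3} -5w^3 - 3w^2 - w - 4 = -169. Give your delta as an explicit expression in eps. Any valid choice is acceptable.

Suppose eps > 0. We want delta > 0 such that 0 < |w − 3| < delta implies |(-5w^3 - 3w^2 - w - 4) + 169| < eps.
(-5w^3 - 3w^2 - w - 4) + 169 = -5w^3 - 3w^2 - w + 165 = (w − 3)(-5w^2 - 18w - 55).
So |(-5w^3 - 3w^2 - w - 4) + 169| = |w − 3|·|-5w^2 - 18w - 55|.
Assume first that |w − 3| < 1, so |w| < 4. Then |-5w^2 - 18w - 55| ≤ 5·4^2 + 18·4 + 55 = 207.
Hence |(-5w^3 - 3w^2 - w - 4) + 169| ≤ 207|w − 3| < eps provided |w − 3| < eps/207.
Choosing delta = min(1, eps/207) ensures both conditions, hence |(-5w^3 - 3w^2 - w - 4) + 169| < eps.

delta = min(1, eps/207)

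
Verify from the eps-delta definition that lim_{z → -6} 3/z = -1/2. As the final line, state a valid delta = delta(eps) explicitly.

delta = min(3, 6eps)

Let eps > 0. We seek delta > 0 such that 0 < |z + 6| < delta implies |3/z + 1/2| < eps.
|3/z + 1/2| = 3·|-6 − z|/(6·|z|) = 3|z + 6|/(6|z|).
Restrict delta ≤ 3. Then |z + 6| < 3 gives |z| > 3, so 6|z| > 18.
Then |3/z + 1/2| < 3|z + 6|/18, which is < eps when |z + 6| < 6eps.
Take delta = min(3, 6eps). Then 0 < |z + 6| < delta gives both |z + 6| < 3 and |z + 6| < 6eps, so |3/z + 1/2| < eps.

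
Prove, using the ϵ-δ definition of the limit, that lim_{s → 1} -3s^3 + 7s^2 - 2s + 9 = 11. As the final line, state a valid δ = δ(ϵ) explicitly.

δ = min(1, ϵ/22)

Let ϵ > 0. We want δ > 0 such that 0 < |s − 1| < δ implies |(-3s^3 + 7s^2 - 2s + 9) − 11| < ϵ.
(-3s^3 + 7s^2 - 2s + 9) − 11 = -3s^3 + 7s^2 - 2s - 2 = (s − 1)(-3s^2 + 4s + 2).
So |(-3s^3 + 7s^2 - 2s + 9) − 11| = |s − 1|·|-3s^2 + 4s + 2|.
Require δ ≤ 1. Then |s − 1| < 1 gives |s| < 2, and by the triangle inequality |-3s^2 + 4s + 2| ≤ 3·2^2 + 4·2 + 2 = 22.
Hence |(-3s^3 + 7s^2 - 2s + 9) − 11| ≤ 22|s − 1| < ϵ provided |s − 1| < ϵ/22.
Choosing δ = min(1, ϵ/22) ensures both conditions, hence |(-3s^3 + 7s^2 - 2s + 9) − 11| < ϵ.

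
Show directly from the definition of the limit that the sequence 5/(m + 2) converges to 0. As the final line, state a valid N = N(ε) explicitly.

Let ε > 0. For m ≥ 1, |5/(m + 2) − 0| = 5/(m + 2) ≤ 5/m.
We need 5/m < ε, i.e. m > 5/ε.
Take N = 5/ε. If m > N then |5/(m + 2)| ≤ 5/m < ε.

N = 5/ε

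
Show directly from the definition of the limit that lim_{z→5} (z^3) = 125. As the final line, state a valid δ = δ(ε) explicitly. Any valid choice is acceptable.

Let ε > 0. We seek δ > 0 with 0 < |z − 5| < δ ⇒ |z^3 − 125| < ε.
Factor: z^3 − 125 = (z − 5)(z^2 + 5z + 25), so |z^3 − 125| = |z − 5|·|z^2 + 5z + 25|.
Restrict δ ≤ 2. Then |z − 5| < 2 gives |z| < 7, so by the triangle inequality |z^2 + 5z + 25| ≤ 7^2 + 5·7 + 25 = 109.
Hence |z^3 − 125| ≤ 109|z − 5|, which is < ε once |z − 5| < ε/109.
Take δ = min(2, ε/109). If 0 < |z − 5| < δ then both bounds hold and |z^3 − 125| ≤ 109|z − 5| < 109·(ε/109) = ε.

δ = min(2, ε/109)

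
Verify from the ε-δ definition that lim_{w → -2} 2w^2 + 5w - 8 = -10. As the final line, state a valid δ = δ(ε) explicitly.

δ = min(1, ε/7)

Let ε > 0. We want δ > 0 such that 0 < |w + 2| < δ implies |(2w^2 + 5w - 8) + 10| < ε.
(2w^2 + 5w - 8) + 10 = 2w^2 + 5w + 2 = (w + 2)(2w + 1).
So |(2w^2 + 5w - 8) + 10| = |w + 2|·|2w + 1|.
Assume first that |w + 2| < 1, so |w| < 3. Then |2w + 1| ≤ 2·3 + 1 = 7.
Hence |(2w^2 + 5w - 8) + 10| ≤ 7|w + 2| < ε provided |w + 2| < ε/7.
Choosing δ = min(1, ε/7) ensures both conditions, hence |(2w^2 + 5w - 8) + 10| < ε.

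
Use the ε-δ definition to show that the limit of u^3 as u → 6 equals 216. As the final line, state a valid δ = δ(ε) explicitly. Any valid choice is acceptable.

δ = min(1, ε/127)

Suppose ε > 0. We seek δ > 0 with 0 < |u − 6| < δ ⇒ |u^3 − 216| < ε.
Factor: u^3 − 216 = (u − 6)(u^2 + 6u + 36), so |u^3 − 216| = |u − 6|·|u^2 + 6u + 36|.
Impose δ ≤ 1 so that |u| < 7; then |u^2 + 6u + 36| ≤ 127.
Hence |u^3 − 216| ≤ 127|u − 6|, which is < ε once |u − 6| < ε/127.
Take δ = min(1, ε/127). If 0 < |u − 6| < δ then both bounds hold and |u^3 − 216| ≤ 127|u − 6| < 127·(ε/127) = ε.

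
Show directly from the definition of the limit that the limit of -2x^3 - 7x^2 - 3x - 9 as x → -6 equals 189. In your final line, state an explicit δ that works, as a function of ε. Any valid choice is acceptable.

δ = min(2, ε/201)

Let ε > 0 be given. We want δ > 0 such that 0 < |x + 6| < δ implies |(-2x^3 - 7x^2 - 3x - 9) − 189| < ε.
(-2x^3 - 7x^2 - 3x - 9) − 189 = -2x^3 - 7x^2 - 3x - 198 = (x + 6)(-2x^2 + 5x - 33).
So |(-2x^3 - 7x^2 - 3x - 9) − 189| = |x + 6|·|-2x^2 + 5x - 33|.
Assume first that |x + 6| < 2, so |x| < 8. Then |-2x^2 + 5x - 33| ≤ 2·8^2 + 5·8 + 33 = 201.
Hence |(-2x^3 - 7x^2 - 3x - 9) − 189| ≤ 201|x + 6| < ε provided |x + 6| < ε/201.
Take δ = min(2, ε/201). Then 0 < |x + 6| < δ gives both |x + 6| < 2 and |x + 6| < ε/201, so |(-2x^3 - 7x^2 - 3x - 9) − 189| < ε.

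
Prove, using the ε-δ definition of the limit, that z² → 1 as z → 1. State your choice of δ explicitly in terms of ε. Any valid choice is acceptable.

Let ε > 0. We seek δ > 0 with 0 < |z − 1| < δ ⇒ |z² − 1| < ε.
Factor: z² − 1 = (z − 1)(z + 1), so |z² − 1| = |z − 1|·|z + 1|.
Restrict δ ≤ 1. Then |z − 1| < 1 gives |z| < 2, so by the triangle inequality |z + 1| ≤ 2 + 1 = 3.
Hence |z² − 1| ≤ 3|z − 1|, which is < ε once |z − 1| < ε/3.
Take δ = min(1, ε/3). If 0 < |z − 1| < δ then both bounds hold and |z² − 1| ≤ 3|z − 1| < 3·(ε/3) = ε.

δ = min(1, ε/3)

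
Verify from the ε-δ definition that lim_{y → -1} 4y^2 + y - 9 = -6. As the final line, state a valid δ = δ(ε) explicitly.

Fix ε > 0. We want δ > 0 such that 0 < |y + 1| < δ implies |(4y^2 + y - 9) + 6| < ε.
(4y^2 + y - 9) + 6 = 4y^2 + y - 3 = (y + 1)(4y - 3).
So |(4y^2 + y - 9) + 6| = |y + 1|·|4y - 3|.
Require δ ≤ 2. Then |y + 1| < 2 gives |y| < 3, and by the triangle inequality |4y - 3| ≤ 4·3 + 3 = 15.
Hence |(4y^2 + y - 9) + 6| ≤ 15|y + 1| < ε provided |y + 1| < ε/15.
Choosing δ = min(2, ε/15) ensures both conditions, hence |(4y^2 + y - 9) + 6| < ε.

δ = min(2, ε/15)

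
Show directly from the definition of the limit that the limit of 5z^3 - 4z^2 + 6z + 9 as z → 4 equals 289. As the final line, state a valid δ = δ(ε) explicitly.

Let ε > 0. We want δ > 0 such that 0 < |z − 4| < δ implies |(5z^3 - 4z^2 + 6z + 9) − 289| < ε.
(5z^3 - 4z^2 + 6z + 9) − 289 = 5z^3 - 4z^2 + 6z - 280 = (z − 4)(5z^2 + 16z + 70).
So |(5z^3 - 4z^2 + 6z + 9) − 289| = |z − 4|·|5z^2 + 16z + 70|.
Require δ ≤ 1. Then |z − 4| < 1 gives |z| < 5, and by the triangle inequality |5z^2 + 16z + 70| ≤ 5·5^2 + 16·5 + 70 = 275.
Hence |(5z^3 - 4z^2 + 6z + 9) − 289| ≤ 275|z − 4| < ε provided |z − 4| < ε/275.
Choosing δ = min(1, ε/275) ensures both conditions, hence |(5z^3 - 4z^2 + 6z + 9) − 289| < ε.

δ = min(1, ε/275)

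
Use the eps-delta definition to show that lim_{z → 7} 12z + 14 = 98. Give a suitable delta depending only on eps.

Suppose eps > 0. We need delta > 0 so that 0 < |z − 7| < delta implies |(12z + 14) − 98| < eps.
|(12z + 14) − 98| = |12z - 84| = 12|z − 7|.
So 12|z − 7| < eps exactly when |z − 7| < eps/12.
Take delta = eps/12. If 0 < |z − 7| < delta then |(12z + 14) − 98| = 12|z − 7| < 12·(eps/12) = eps.

delta = eps/12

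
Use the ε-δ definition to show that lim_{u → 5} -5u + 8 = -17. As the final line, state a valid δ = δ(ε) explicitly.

Fix ε > 0. We need δ > 0 so that 0 < |u − 5| < δ implies |(-5u + 8) + 17| < ε.
Since (-5u + 8) + 17 = -5(u − 5), we have |(-5u + 8) + 17| = 5|u − 5|.
Thus it suffices that |u − 5| < ε/5.
Take δ = ε/5. If 0 < |u − 5| < δ then |(-5u + 8) + 17| = 5|u − 5| < 5·(ε/5) = ε.

δ = ε/5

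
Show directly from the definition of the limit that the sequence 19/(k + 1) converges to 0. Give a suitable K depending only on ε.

K = 19/ε

Let ε > 0 be given. For k ≥ 1, |19/(k + 1) − 0| = 19/(k + 1) ≤ 19/k.
We need 19/k < ε, i.e. k > 19/ε.
Take K = 19/ε. If k > K then |19/(k + 1)| ≤ 19/k < ε.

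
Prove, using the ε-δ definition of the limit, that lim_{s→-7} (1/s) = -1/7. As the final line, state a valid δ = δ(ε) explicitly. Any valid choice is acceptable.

δ = min(7/2, (49/2)ε)

Fix ε > 0. We seek δ > 0 such that 0 < |s + 7| < δ implies |1/s + 1/7| < ε.
|1/s + 1/7| = |-7 − s|/(7·|s|) = |s + 7|/(7|s|).
Restrict δ ≤ 7/2. Then |s + 7| < 7/2 gives |s| > 7/2, so 7|s| > 49/2.
Then |1/s + 1/7| < |s + 7|/(49/2), which is < ε when |s + 7| < (49/2)ε.
Take δ = min(7/2, (49/2)ε). Then 0 < |s + 7| < δ gives both |s + 7| < 7/2 and |s + 7| < (49/2)ε, so |1/s + 1/7| < ε.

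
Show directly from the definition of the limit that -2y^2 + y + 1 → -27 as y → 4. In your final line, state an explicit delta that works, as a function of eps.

delta = min(1, eps/17)

Let eps > 0. We want delta > 0 such that 0 < |y − 4| < delta implies |(-2y^2 + y + 1) + 27| < eps.
(-2y^2 + y + 1) + 27 = -2y^2 + y + 28 = (y − 4)(-2y - 7).
So |(-2y^2 + y + 1) + 27| = |y − 4|·|-2y - 7|.
Assume first that |y − 4| < 1, so |y| < 5. Then |-2y - 7| ≤ 2·5 + 7 = 17.
Hence |(-2y^2 + y + 1) + 27| ≤ 17|y − 4| < eps provided |y − 4| < eps/17.
Take delta = min(1, eps/17). Then 0 < |y − 4| < delta gives both |y − 4| < 1 and |y − 4| < eps/17, so |(-2y^2 + y + 1) + 27| < eps.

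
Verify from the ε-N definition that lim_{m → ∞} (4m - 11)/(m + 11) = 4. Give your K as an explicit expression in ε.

K = 55/ε

Let ε > 0 be given. For m ≥ 1, |(4m - 11)/(m + 11) − 4| = |-55|/((m + 11)) = 55/((m + 11)).
Since m + 11 ≥ m for m ≥ 1, this is ≤ 55/(m) = 55/m.
So |(4m - 11)/(m + 11) − 4| < ε whenever m > 55/ε.
Take K = 55/ε. If m > K then |(4m - 11)/(m + 11) − 4| ≤ 55/m < ε.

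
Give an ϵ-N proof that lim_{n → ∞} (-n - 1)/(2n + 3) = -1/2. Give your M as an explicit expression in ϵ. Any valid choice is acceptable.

Let ϵ > 0 be given. For n ≥ 1, |(-n - 1)/(2n + 3) + 1/2| = |1|/(2(2n + 3)) = 1/(2(2n + 3)).
Since 2n + 3 ≥ 2n for n ≥ 1, this is ≤ 1/(2·2n) = (1/4)/n.
So |(-n - 1)/(2n + 3) + 1/2| < ϵ whenever n > (1/4)/ϵ.
Take M = (1/4)/ϵ. If n > M then |(-n - 1)/(2n + 3) + 1/2| ≤ (1/4)/n < ϵ.

M = (1/4)/ϵ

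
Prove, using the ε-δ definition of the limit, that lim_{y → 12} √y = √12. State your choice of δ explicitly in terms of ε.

δ = min(12, √12·ε)

Let ε > 0 be given. We want δ > 0 such that 0 < |y − 12| < δ implies |√y − √12| < ε.
Rationalise: √y − √12 = (y − 12)/(√y + √12), so |√y − √12| = |y − 12|/(√y + √12).
Restrict δ ≤ 12 so that |y − 12| < 12 forces y > 0, and then √y + √12 > √12.
Hence |√y − √12| < |y − 12|/√12, which is < ε once |y − 12| < √12·ε.
Take δ = min(12, √12·ε). If 0 < |y − 12| < δ then y > 0 and |√y − √12| < |y − 12|/√12 < ε.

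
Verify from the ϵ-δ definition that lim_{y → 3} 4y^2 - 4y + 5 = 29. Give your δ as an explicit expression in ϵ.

Let ϵ > 0. We want δ > 0 such that 0 < |y − 3| < δ implies |(4y^2 - 4y + 5) − 29| < ϵ.
(4y^2 - 4y + 5) − 29 = 4y^2 - 4y - 24 = (y − 3)(4y + 8).
So |(4y^2 - 4y + 5) − 29| = |y − 3|·|4y + 8|.
Assume first that |y − 3| < 1, so |y| < 4. Then |4y + 8| ≤ 4·4 + 8 = 24.
Hence |(4y^2 - 4y + 5) − 29| ≤ 24|y − 3| < ϵ provided |y − 3| < ϵ/24.
Take δ = min(1, ϵ/24). Then 0 < |y − 3| < δ gives both |y − 3| < 1 and |y − 3| < ϵ/24, so |(4y^2 - 4y + 5) − 29| < ϵ.

δ = min(1, ϵ/24)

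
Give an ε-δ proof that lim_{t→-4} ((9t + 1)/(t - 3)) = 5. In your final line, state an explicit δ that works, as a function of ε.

Suppose ε > 0. We want δ > 0 with 0 < |t + 4| < δ ⇒ |(9t + 1)/(t - 3) − 5| < ε.
Combining over a common denominator, (9t + 1)/(t - 3) − 5 = [(9t + 1)·(-7) − (-35)·(t - 3)] / [(-7)·(t - 3)] = -28(t + 4) / ((-7)(t - 3)).
So |(9t + 1)/(t - 3) − 5| = 28|t + 4| / (7·|t − 3|).
Require δ ≤ 7/2, so |t − 3| ≥ |-7| − |t + 4| > 7 − 7/2 = 7/2.
Hence |(9t + 1)/(t - 3) − 5| < 28|t + 4|/(7·(7/2)) = (8/7)|t + 4|, which is < ε once |t + 4| < (7/8)ε.
Take δ = min(7/2, (7/8)ε). Then 0 < |t + 4| < δ forces both bounds, so |(9t + 1)/(t - 3) − 5| < ε.

δ = min(7/2, (7/8)ε)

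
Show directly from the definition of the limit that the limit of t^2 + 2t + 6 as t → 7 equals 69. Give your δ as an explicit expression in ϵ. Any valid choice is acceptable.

δ = min(1, ϵ/17)

Suppose ϵ > 0. We want δ > 0 such that 0 < |t − 7| < δ implies |(t^2 + 2t + 6) − 69| < ϵ.
(t^2 + 2t + 6) − 69 = t^2 + 2t - 63 = (t − 7)(t + 9).
So |(t^2 + 2t + 6) − 69| = |t − 7|·|t + 9|.
Assume first that |t − 7| < 1, so |t| < 8. Then |t + 9| ≤ 8 + 9 = 17.
Hence |(t^2 + 2t + 6) − 69| ≤ 17|t − 7| < ϵ provided |t − 7| < ϵ/17.
Choosing δ = min(1, ϵ/17) ensures both conditions, hence |(t^2 + 2t + 6) − 69| < ϵ.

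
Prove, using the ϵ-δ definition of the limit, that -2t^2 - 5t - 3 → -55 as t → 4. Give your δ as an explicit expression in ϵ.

δ = min(1, ϵ/23)

Fix ϵ > 0. We want δ > 0 such that 0 < |t − 4| < δ implies |(-2t^2 - 5t - 3) + 55| < ϵ.
(-2t^2 - 5t - 3) + 55 = -2t^2 - 5t + 52 = (t − 4)(-2t - 13).
So |(-2t^2 - 5t - 3) + 55| = |t − 4|·|-2t - 13|.
Assume first that |t − 4| < 1, so |t| < 5. Then |-2t - 13| ≤ 2·5 + 13 = 23.
Hence |(-2t^2 - 5t - 3) + 55| ≤ 23|t − 4| < ϵ provided |t − 4| < ϵ/23.
Take δ = min(1, ϵ/23). Then 0 < |t − 4| < δ gives both |t − 4| < 1 and |t − 4| < ϵ/23, so |(-2t^2 - 5t - 3) + 55| < ϵ.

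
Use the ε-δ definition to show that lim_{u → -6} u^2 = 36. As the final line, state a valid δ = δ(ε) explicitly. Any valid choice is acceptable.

Let ε > 0. We seek δ > 0 with 0 < |u + 6| < δ ⇒ |u^2 − 36| < ε.
Factor: u^2 − 36 = (u + 6)(u - 6), so |u^2 − 36| = |u + 6|·|u - 6|.
Restrict δ ≤ 1. Then |u + 6| < 1 gives |u| < 7, so by the triangle inequality |u - 6| ≤ 7 + 6 = 13.
Hence |u^2 − 36| ≤ 13|u + 6|, which is < ε once |u + 6| < ε/13.
Take δ = min(1, ε/13). If 0 < |u + 6| < δ then both bounds hold and |u^2 − 36| ≤ 13|u + 6| < 13·(ε/13) = ε.

δ = min(1, ε/13)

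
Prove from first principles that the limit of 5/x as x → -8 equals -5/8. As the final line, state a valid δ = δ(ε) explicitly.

δ = min(4, (32/5)ε)

Let ε > 0 be given. We seek δ > 0 such that 0 < |x + 8| < δ implies |5/x + 5/8| < ε.
|5/x + 5/8| = 5·|-8 − x|/(8·|x|) = 5|x + 8|/(8|x|).
Require δ ≤ 4 so that |x| > 8 − 4 = 4, hence 8|x| > 32.
Then |5/x + 5/8| < 5|x + 8|/32, which is < ε when |x + 8| < (32/5)ε.
Take δ = min(4, (32/5)ε). Then 0 < |x + 8| < δ gives both |x + 8| < 4 and |x + 8| < (32/5)ε, so |5/x + 5/8| < ε.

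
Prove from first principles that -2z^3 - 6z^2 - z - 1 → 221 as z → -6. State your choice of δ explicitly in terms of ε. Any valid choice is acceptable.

Fix ε > 0. We want δ > 0 such that 0 < |z + 6| < δ implies |(-2z^3 - 6z^2 - z - 1) − 221| < ε.
(-2z^3 - 6z^2 - z - 1) − 221 = -2z^3 - 6z^2 - z - 222 = (z + 6)(-2z^2 + 6z - 37).
So |(-2z^3 - 6z^2 - z - 1) − 221| = |z + 6|·|-2z^2 + 6z - 37|.
Require δ ≤ 1. Then |z + 6| < 1 gives |z| < 7, and by the triangle inequality |-2z^2 + 6z - 37| ≤ 2·7^2 + 6·7 + 37 = 177.
Hence |(-2z^3 - 6z^2 - z - 1) − 221| ≤ 177|z + 6| < ε provided |z + 6| < ε/177.
Choosing δ = min(1, ε/177) ensures both conditions, hence |(-2z^3 - 6z^2 - z - 1) − 221| < ε.

δ = min(1, ε/177)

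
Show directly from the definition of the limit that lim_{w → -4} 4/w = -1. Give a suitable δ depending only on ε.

δ = min(2, 2ε)

Fix ε > 0. We seek δ > 0 such that 0 < |w + 4| < δ implies |4/w + 1| < ε.
|4/w + 1| = 4·|-4 − w|/(4·|w|) = 4|w + 4|/(4|w|).
Require δ ≤ 2 so that |w| > 4 − 2 = 2, hence 4|w| > 8.
Then |4/w + 1| < 4|w + 4|/8, which is < ε when |w + 4| < 2ε.
Take δ = min(2, 2ε). Then 0 < |w + 4| < δ gives both |w + 4| < 2 and |w + 4| < 2ε, so |4/w + 1| < ε.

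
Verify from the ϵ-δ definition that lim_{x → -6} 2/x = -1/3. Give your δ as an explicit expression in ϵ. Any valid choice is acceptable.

δ = min(3, 9ϵ)

Fix ϵ > 0. We seek δ > 0 such that 0 < |x + 6| < δ implies |2/x + 1/3| < ϵ.
|2/x + 1/3| = 2·|-6 − x|/(6·|x|) = 2|x + 6|/(6|x|).
Restrict δ ≤ 3. Then |x + 6| < 3 gives |x| > 3, so 6|x| > 18.
Then |2/x + 1/3| < 2|x + 6|/18, which is < ϵ when |x + 6| < 9ϵ.
Take δ = min(3, 9ϵ). Then 0 < |x + 6| < δ gives both |x + 6| < 3 and |x + 6| < 9ϵ, so |2/x + 1/3| < ϵ.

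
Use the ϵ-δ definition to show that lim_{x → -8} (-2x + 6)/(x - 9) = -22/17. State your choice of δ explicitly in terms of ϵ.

Fix ϵ > 0. We want δ > 0 with 0 < |x + 8| < δ ⇒ |(-2x + 6)/(x - 9) + 22/17| < ϵ.
Combining over a common denominator, (-2x + 6)/(x - 9) + 22/17 = [(-2x + 6)·(-17) − 22·(x - 9)] / [(-17)·(x - 9)] = 12(x + 8) / ((-17)(x - 9)).
So |(-2x + 6)/(x - 9) + 22/17| = 12|x + 8| / (17·|x − 9|).
Restrict δ ≤ 17/2. Then |x + 8| < 17/2 gives |x − 9| = |(x + 8) + (-17)| ≥ 17 − 17/2 = 17/2.
Hence |(-2x + 6)/(x - 9) + 22/17| < 12|x + 8|/(17·(17/2)) = (24/289)|x + 8|, which is < ϵ once |x + 8| < (289/24)ϵ.
Take δ = min(17/2, (289/24)ϵ). Then 0 < |x + 8| < δ forces both bounds, so |(-2x + 6)/(x - 9) + 22/17| < ϵ.

δ = min(17/2, (289/24)ϵ)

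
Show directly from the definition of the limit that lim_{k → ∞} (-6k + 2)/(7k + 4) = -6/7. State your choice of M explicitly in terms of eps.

Fix eps > 0. For k ≥ 1, |(-6k + 2)/(7k + 4) + 6/7| = |38|/(7(7k + 4)) = 38/(7(7k + 4)).
Since 7k + 4 ≥ 7k for k ≥ 1, this is ≤ 38/(7·7k) = (38/49)/k.
So |(-6k + 2)/(7k + 4) + 6/7| < eps whenever k > (38/49)/eps.
Take M = (38/49)/eps. If k > M then |(-6k + 2)/(7k + 4) + 6/7| ≤ (38/49)/k < eps.

M = (38/49)/eps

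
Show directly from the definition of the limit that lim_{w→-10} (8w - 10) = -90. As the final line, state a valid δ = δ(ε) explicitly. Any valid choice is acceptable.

Suppose ε > 0. We need δ > 0 so that 0 < |w + 10| < δ implies |(8w - 10) + 90| < ε.
Since (8w - 10) + 90 = 8(w + 10), we have |(8w - 10) + 90| = 8|w + 10|.
Thus it suffices that |w + 10| < ε/8.
Take δ = ε/8. If 0 < |w + 10| < δ then |(8w - 10) + 90| = 8|w + 10| < 8·(ε/8) = ε.

δ = ε/8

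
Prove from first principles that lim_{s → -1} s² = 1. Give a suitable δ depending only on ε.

δ = min(1, ε/3)

Fix ε > 0. We seek δ > 0 with 0 < |s + 1| < δ ⇒ |s² − 1| < ε.
Factor: s² − 1 = (s + 1)(s - 1), so |s² − 1| = |s + 1|·|s - 1|.
Restrict δ ≤ 1. Then |s + 1| < 1 gives |s| < 2, so by the triangle inequality |s - 1| ≤ 2 + 1 = 3.
Hence |s² − 1| ≤ 3|s + 1|, which is < ε once |s + 1| < ε/3.
Take δ = min(1, ε/3). If 0 < |s + 1| < δ then both bounds hold and |s² − 1| ≤ 3|s + 1| < 3·(ε/3) = ε.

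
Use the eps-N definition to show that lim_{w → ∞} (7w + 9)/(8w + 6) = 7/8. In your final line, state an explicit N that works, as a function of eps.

N = (15/32)/eps

Let eps > 0 be given. We seek N > 0 such that w > N implies |(7w + 9)/(8w + 6) − (7/8)| < eps.
(7w + 9)/(8w + 6) − (7/8) = (8(7w + 9) − 7(8w + 6)) / (8(8w + 6)) = 30/(8(8w + 6)).
For w > 0 we have 8w + 6 > 8w, so |(7w + 9)/(8w + 6) − (7/8)| = 30/(8(8w + 6)) < 30/(8·8w) = (15/32)/w.
Thus |(7w + 9)/(8w + 6) − (7/8)| < eps whenever w > (15/32)/eps.
Take N = (15/32)/eps. If w > N then |(7w + 9)/(8w + 6) − (7/8)| < (15/32)/w < eps.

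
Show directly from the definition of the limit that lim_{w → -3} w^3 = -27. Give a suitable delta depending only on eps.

delta = min(1, eps/37)

Let eps > 0. We seek delta > 0 with 0 < |w + 3| < delta ⇒ |w^3 + 27| < eps.
Factor: w^3 + 27 = (w + 3)(w^2 - 3w + 9), so |w^3 + 27| = |w + 3|·|w^2 - 3w + 9|.
Impose delta ≤ 1 so that |w| < 4; then |w^2 - 3w + 9| ≤ 37.
Hence |w^3 + 27| ≤ 37|w + 3|, which is < eps once |w + 3| < eps/37.
Take delta = min(1, eps/37). If 0 < |w + 3| < delta then both bounds hold and |w^3 + 27| ≤ 37|w + 3| < 37·(eps/37) = eps.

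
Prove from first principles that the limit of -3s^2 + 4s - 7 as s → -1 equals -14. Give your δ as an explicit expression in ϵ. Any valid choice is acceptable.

Fix ϵ > 0. We want δ > 0 such that 0 < |s + 1| < δ implies |(-3s^2 + 4s - 7) + 14| < ϵ.
(-3s^2 + 4s - 7) + 14 = -3s^2 + 4s + 7 = (s + 1)(-3s + 7).
So |(-3s^2 + 4s - 7) + 14| = |s + 1|·|-3s + 7|.
Assume first that |s + 1| < 1, so |s| < 2. Then |-3s + 7| ≤ 3·2 + 7 = 13.
Hence |(-3s^2 + 4s - 7) + 14| ≤ 13|s + 1| < ϵ provided |s + 1| < ϵ/13.
Take δ = min(1, ϵ/13). Then 0 < |s + 1| < δ gives both |s + 1| < 1 and |s + 1| < ϵ/13, so |(-3s^2 + 4s - 7) + 14| < ϵ.

δ = min(1, ϵ/13)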